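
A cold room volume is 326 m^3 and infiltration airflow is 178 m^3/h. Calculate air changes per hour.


ACH = flow / volume
ACH = 178 / 326
ACH = 0.546

0.546


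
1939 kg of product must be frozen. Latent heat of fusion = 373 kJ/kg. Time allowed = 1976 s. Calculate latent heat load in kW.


Q_lat = m * h_fg / t
Q_lat = 1939 * 373 / 1976
Q_lat = 366.02 kW

366.02


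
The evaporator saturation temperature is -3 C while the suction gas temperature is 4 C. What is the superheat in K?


Superheat = T_suction - T_evap
Superheat = 4 - (-3)
Superheat = 7 K

7


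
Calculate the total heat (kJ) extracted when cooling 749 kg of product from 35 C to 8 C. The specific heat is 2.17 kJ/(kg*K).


dT = 35 - (8) = 27 K
Q = m * cp * dT = 749 * 2.17 * 27
Q = 43884 kJ

43884


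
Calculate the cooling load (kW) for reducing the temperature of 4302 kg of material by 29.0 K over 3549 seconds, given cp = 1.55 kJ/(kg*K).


Q = m * cp * dT / t
Q = 4302 * 1.55 * 29.0 / 3549
Q = 54.487 kW

54.487


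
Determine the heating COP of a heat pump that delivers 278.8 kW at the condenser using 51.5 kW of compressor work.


COP_hp = Q_cond / W
COP_hp = 278.8 / 51.5
COP_hp = 5.414

5.414


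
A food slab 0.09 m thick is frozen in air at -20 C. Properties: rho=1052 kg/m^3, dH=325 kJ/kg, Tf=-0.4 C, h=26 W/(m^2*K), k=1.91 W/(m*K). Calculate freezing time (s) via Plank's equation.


dT = -0.4 - (-20) = 19.6 K
term1 = a/(2h) = 0.09/(2*26) = 0.001730769231
term2 = a^2/(8k) = 0.09^2/(8*1.91) = 0.000530104712
t = rho*dH*1000/dT * (term1 + term2)
t = 1052*325*1000/19.6 * (0.001730769231 + 0.000530104712)
t = 39438 s

39438


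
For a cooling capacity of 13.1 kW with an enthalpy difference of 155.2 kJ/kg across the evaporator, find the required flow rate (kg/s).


m_dot = Q / dh
m_dot = 13.1 / 155.2
m_dot = 0.0844 kg/s

0.0844


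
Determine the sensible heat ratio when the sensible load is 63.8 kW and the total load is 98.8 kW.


SHR = Q_sensible / Q_total
SHR = 63.8 / 98.8
SHR = 0.646

0.646


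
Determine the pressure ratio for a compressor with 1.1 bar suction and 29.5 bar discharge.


PR = P_high / P_low
PR = 29.5 / 1.1
PR = 26.818

26.818


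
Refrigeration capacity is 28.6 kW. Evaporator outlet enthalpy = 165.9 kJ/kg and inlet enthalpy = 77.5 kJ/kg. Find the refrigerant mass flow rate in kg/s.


dh = 165.9 - 77.5 = 88.4 kJ/kg
m_dot = Q / dh = 28.6 / 88.4 = 0.3235 kg/s

0.3235


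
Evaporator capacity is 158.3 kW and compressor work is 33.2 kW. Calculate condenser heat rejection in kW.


Q_cond = Q_evap + W
Q_cond = 158.3 + 33.2
Q_cond = 191.5 kW

191.5


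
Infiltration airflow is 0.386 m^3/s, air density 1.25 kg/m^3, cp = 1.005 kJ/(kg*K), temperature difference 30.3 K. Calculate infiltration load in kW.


Q = V_dot * rho * cp * dT
Q = 0.386 * 1.25 * 1.005 * 30.3
Q = 14.693 kW

14.693


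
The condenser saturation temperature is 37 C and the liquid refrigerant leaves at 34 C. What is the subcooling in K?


Subcooling = T_cond - T_liquid
Subcooling = 37 - 34
Subcooling = 3 K

3


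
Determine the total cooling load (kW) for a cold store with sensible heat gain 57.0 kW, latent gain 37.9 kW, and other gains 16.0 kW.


Q_total = Q_s + Q_l + Q_misc
Q_total = 57.0 + 37.9 + 16.0
Q_total = 110.9 kW

110.9


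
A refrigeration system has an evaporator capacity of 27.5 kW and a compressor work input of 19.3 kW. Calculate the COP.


COP = Q_evap / W
COP = 27.5 / 19.3
COP = 1.425

1.425


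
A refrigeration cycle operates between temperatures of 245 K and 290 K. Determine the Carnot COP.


dT = 290 - 245 = 45 K
COP_carnot = T_cold / dT = 245 / 45
COP_carnot = 5.444

5.444


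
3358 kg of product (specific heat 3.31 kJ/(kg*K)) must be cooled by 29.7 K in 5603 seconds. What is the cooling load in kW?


Q = m * cp * dT / t
Q = 3358 * 3.31 * 29.7 / 5603
Q = 58.918 kW

58.918


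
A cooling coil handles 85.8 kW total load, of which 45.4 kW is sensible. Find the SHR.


SHR = Q_sensible / Q_total
SHR = 45.4 / 85.8
SHR = 0.529

0.529


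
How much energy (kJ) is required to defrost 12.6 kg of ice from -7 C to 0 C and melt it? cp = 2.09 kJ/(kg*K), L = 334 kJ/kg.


Sensible heat = cp * dT = 2.09 * 7 = 14.63 kJ/kg
Total per kg = 14.63 + 334 = 348.63 kJ/kg
Q = m * total = 12.6 * 348.63
Q = 4392.7 kJ

4392.7


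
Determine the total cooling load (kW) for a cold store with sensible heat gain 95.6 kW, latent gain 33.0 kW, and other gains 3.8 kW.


Q_total = Q_s + Q_l + Q_misc
Q_total = 95.6 + 33.0 + 3.8
Q_total = 132.4 kW

132.4


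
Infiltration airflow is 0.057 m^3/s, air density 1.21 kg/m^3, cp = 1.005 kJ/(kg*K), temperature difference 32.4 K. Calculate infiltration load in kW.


Q = V_dot * rho * cp * dT
Q = 0.057 * 1.21 * 1.005 * 32.4
Q = 2.246 kW

2.246


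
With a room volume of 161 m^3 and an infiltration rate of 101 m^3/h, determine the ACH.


ACH = flow / volume
ACH = 101 / 161
ACH = 0.627

0.627


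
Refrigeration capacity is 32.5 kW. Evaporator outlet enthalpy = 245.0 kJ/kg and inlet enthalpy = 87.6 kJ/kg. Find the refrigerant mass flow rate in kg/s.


dh = 245.0 - 87.6 = 157.4 kJ/kg
m_dot = Q / dh = 32.5 / 157.4 = 0.2065 kg/s

0.2065


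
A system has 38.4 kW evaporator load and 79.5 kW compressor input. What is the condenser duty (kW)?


Q_cond = Q_evap + W
Q_cond = 38.4 + 79.5
Q_cond = 117.9 kW

117.9


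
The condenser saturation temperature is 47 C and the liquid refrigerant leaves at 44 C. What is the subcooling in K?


Subcooling = T_cond - T_liquid
Subcooling = 47 - 44
Subcooling = 3 K

3


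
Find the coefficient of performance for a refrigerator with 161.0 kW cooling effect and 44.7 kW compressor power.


COP = Q_evap / W
COP = 161.0 / 44.7
COP = 3.602

3.602


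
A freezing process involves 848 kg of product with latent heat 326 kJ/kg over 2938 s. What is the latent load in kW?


Q_lat = m * h_fg / t
Q_lat = 848 * 326 / 2938
Q_lat = 94.09 kW

94.09


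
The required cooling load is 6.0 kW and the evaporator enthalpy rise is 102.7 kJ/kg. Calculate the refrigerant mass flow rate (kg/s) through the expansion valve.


m_dot = Q / dh
m_dot = 6.0 / 102.7
m_dot = 0.0584 kg/s

0.0584


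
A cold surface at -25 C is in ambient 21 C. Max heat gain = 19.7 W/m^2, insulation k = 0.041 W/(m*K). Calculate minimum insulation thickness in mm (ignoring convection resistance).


dT = 21 - (-25) = 46 K
thickness = k * dT / q_max * 1000
thickness = 0.041 * 46 / 19.7 * 1000
thickness = 95.7 mm

95.7


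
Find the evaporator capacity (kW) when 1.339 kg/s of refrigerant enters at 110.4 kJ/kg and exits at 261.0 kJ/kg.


dh = 261.0 - 110.4 = 150.6 kJ/kg
Q_evap = m_dot * dh = 1.339 * 150.6
Q_evap = 201.65 kW

201.65


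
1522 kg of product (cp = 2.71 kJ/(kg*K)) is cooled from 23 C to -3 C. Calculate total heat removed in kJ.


dT = 23 - (-3) = 26 K
Q = m * cp * dT = 1522 * 2.71 * 26
Q = 107240 kJ

107240


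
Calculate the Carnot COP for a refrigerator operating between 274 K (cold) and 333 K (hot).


dT = 333 - 274 = 59 K
COP_carnot = T_cold / dT = 274 / 59
COP_carnot = 4.644

4.644


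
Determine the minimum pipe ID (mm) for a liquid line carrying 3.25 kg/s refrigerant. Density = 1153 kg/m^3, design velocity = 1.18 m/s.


A = m_dot / (rho * v) = 3.25 / (1153 * 1.18) = 0.002388757405 m^2
d = sqrt(4*A/pi) * 1000
d = 55.1 mm

55.1


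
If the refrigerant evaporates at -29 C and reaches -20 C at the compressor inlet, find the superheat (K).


Superheat = T_suction - T_evap
Superheat = -20 - (-29)
Superheat = 9 K

9


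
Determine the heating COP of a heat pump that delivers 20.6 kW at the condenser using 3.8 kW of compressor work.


COP_hp = Q_cond / W
COP_hp = 20.6 / 3.8
COP_hp = 5.421

5.421


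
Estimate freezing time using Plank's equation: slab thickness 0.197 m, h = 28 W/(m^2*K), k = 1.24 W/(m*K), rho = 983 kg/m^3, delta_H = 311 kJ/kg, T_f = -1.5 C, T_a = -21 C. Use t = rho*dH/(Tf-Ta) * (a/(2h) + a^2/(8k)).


dT = -1.5 - (-21) = 19.5 K
term1 = a/(2h) = 0.197/(2*28) = 0.003517857143
term2 = a^2/(8k) = 0.197^2/(8*1.24) = 0.003912197581
t = rho*dH*1000/dT * (term1 + term2)
t = 983*311*1000/19.5 * (0.003517857143 + 0.003912197581)
t = 116485 s

116485


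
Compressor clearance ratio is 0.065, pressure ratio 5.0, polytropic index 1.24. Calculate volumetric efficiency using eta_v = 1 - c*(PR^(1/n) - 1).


PR^(1/n) = 5.0^(1/1.24) = 3.661723
eta_v = 1 - 0.065 * (3.661723 - 1)
eta_v = 0.827

0.827


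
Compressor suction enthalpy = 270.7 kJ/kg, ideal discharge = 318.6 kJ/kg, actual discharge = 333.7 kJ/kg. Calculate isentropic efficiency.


dh_ideal = 318.6 - 270.7 = 47.9 kJ/kg
dh_actual = 333.7 - 270.7 = 63.0 kJ/kg
eta_s = dh_ideal / dh_actual = 47.9 / 63.0
eta_s = 0.7603

0.7603


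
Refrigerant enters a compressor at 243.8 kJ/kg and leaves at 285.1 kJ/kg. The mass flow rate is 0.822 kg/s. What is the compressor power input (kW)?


dh = 285.1 - 243.8 = 41.3 kJ/kg
W = m_dot * dh = 0.822 * 41.3 = 33.95 kW

33.95


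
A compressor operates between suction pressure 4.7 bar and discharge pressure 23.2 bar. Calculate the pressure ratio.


PR = P_high / P_low
PR = 23.2 / 4.7
PR = 4.936

4.936


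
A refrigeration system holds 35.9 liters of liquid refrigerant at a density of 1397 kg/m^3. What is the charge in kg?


Charge = V * rho / 1000
Charge = 35.9 * 1397 / 1000
Charge = 50.15 kg

50.15


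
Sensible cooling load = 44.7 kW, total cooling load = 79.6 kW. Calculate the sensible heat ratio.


SHR = Q_sensible / Q_total
SHR = 44.7 / 79.6
SHR = 0.562

0.562


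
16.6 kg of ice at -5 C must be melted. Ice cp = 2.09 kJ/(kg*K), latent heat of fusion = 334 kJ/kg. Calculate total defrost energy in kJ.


Sensible heat = cp * dT = 2.09 * 5 = 10.45 kJ/kg
Total per kg = 10.45 + 334 = 344.45 kJ/kg
Q = m * total = 16.6 * 344.45
Q = 5717.9 kJ

5717.9


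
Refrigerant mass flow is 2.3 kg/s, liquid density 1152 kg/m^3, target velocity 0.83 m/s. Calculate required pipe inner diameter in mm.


A = m_dot / (rho * v) = 2.3 / (1152 * 0.83) = 0.002405455154 m^2
d = sqrt(4*A/pi) * 1000
d = 55.3 mm

55.3


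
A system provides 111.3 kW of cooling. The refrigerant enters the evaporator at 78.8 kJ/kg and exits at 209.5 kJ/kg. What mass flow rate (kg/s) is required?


dh = 209.5 - 78.8 = 130.7 kJ/kg
m_dot = Q / dh = 111.3 / 130.7 = 0.8516 kg/s

0.8516


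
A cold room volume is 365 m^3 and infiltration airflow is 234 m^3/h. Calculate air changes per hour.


ACH = flow / volume
ACH = 234 / 365
ACH = 0.641

0.641


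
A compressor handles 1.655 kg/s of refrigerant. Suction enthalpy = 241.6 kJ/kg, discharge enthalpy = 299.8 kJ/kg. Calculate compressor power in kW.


dh = 299.8 - 241.6 = 58.2 kJ/kg
W = m_dot * dh = 1.655 * 58.2 = 96.32 kW

96.32


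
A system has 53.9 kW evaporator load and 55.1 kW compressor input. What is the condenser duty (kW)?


Q_cond = Q_evap + W
Q_cond = 53.9 + 55.1
Q_cond = 109.0 kW

109.0


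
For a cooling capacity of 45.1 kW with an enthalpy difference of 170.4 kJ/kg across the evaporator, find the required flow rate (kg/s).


m_dot = Q / dh
m_dot = 45.1 / 170.4
m_dot = 0.2647 kg/s

0.2647


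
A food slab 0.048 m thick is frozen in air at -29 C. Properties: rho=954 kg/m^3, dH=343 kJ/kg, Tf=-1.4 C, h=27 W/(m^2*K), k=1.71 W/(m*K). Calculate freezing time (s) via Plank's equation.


dT = -1.4 - (-29) = 27.6 K
term1 = a/(2h) = 0.048/(2*27) = 0.0008888888889
term2 = a^2/(8k) = 0.048^2/(8*1.71) = 0.0001684210526
t = rho*dH*1000/dT * (term1 + term2)
t = 954*343*1000/27.6 * (0.0008888888889 + 0.0001684210526)
t = 12535 s

12535


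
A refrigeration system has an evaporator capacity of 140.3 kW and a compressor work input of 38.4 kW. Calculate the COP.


COP = Q_evap / W
COP = 140.3 / 38.4
COP = 3.654

3.654


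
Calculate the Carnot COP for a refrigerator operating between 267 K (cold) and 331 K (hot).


dT = 331 - 267 = 64 K
COP_carnot = T_cold / dT = 267 / 64
COP_carnot = 4.172

4.172


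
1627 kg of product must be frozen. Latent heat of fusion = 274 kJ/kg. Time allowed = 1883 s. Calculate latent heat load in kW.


Q_lat = m * h_fg / t
Q_lat = 1627 * 274 / 1883
Q_lat = 236.75 kW

236.75


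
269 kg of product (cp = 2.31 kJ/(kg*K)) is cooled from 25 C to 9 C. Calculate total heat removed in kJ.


dT = 25 - (9) = 16 K
Q = m * cp * dT = 269 * 2.31 * 16
Q = 9942 kJ

9942


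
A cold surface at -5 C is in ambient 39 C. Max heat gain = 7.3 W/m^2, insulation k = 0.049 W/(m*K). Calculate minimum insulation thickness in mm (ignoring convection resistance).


dT = 39 - (-5) = 44 K
thickness = k * dT / q_max * 1000
thickness = 0.049 * 44 / 7.3 * 1000
thickness = 295.3 mm

295.3


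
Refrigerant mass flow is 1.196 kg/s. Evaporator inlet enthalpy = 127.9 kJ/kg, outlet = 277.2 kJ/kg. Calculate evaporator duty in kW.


dh = 277.2 - 127.9 = 149.3 kJ/kg
Q_evap = m_dot * dh = 1.196 * 149.3
Q_evap = 178.56 kW

178.56


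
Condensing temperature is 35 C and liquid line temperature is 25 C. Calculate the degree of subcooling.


Subcooling = T_cond - T_liquid
Subcooling = 35 - 25
Subcooling = 10 K

10


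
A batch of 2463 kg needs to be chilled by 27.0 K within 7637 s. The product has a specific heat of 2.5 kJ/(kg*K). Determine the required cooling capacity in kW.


Q = m * cp * dT / t
Q = 2463 * 2.5 * 27.0 / 7637
Q = 21.769 kW

21.769


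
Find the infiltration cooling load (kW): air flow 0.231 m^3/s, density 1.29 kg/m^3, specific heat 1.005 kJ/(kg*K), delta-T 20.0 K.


Q = V_dot * rho * cp * dT
Q = 0.231 * 1.29 * 1.005 * 20.0
Q = 5.99 kW

5.99


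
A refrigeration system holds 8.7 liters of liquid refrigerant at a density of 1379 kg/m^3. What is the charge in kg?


Charge = V * rho / 1000
Charge = 8.7 * 1379 / 1000
Charge = 12.0 kg

12.0


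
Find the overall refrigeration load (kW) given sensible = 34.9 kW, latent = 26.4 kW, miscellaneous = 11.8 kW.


Q_total = Q_s + Q_l + Q_misc
Q_total = 34.9 + 26.4 + 11.8
Q_total = 73.1 kW

73.1


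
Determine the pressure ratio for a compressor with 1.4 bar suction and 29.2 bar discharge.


PR = P_high / P_low
PR = 29.2 / 1.4
PR = 20.857

20.857


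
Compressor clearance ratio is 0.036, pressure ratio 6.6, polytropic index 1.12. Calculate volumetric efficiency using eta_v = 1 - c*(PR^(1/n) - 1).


PR^(1/n) = 6.6^(1/1.12) = 5.39182337
eta_v = 1 - 0.036 * (5.39182337 - 1)
eta_v = 0.8419

0.8419


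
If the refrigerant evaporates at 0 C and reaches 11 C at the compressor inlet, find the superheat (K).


Superheat = T_suction - T_evap
Superheat = 11 - (0)
Superheat = 11 K

11


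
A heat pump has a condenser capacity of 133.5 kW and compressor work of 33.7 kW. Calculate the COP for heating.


COP_hp = Q_cond / W
COP_hp = 133.5 / 33.7
COP_hp = 3.961

3.961


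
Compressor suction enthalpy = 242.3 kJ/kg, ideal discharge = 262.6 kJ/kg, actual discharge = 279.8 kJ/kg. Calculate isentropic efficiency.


dh_ideal = 262.6 - 242.3 = 20.3 kJ/kg
dh_actual = 279.8 - 242.3 = 37.5 kJ/kg
eta_s = dh_ideal / dh_actual = 20.3 / 37.5
eta_s = 0.5413

0.5413


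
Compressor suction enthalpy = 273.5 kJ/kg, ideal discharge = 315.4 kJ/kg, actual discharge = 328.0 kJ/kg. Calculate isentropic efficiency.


dh_ideal = 315.4 - 273.5 = 41.9 kJ/kg
dh_actual = 328.0 - 273.5 = 54.5 kJ/kg
eta_s = dh_ideal / dh_actual = 41.9 / 54.5
eta_s = 0.7688

0.7688


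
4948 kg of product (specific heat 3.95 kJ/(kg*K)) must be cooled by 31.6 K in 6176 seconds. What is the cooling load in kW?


Q = m * cp * dT / t
Q = 4948 * 3.95 * 31.6 / 6176
Q = 100.002 kW

100.002


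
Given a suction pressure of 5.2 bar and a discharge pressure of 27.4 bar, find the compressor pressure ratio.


PR = P_high / P_low
PR = 27.4 / 5.2
PR = 5.269

5.269


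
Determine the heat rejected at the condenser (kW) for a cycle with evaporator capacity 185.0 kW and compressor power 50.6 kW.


Q_cond = Q_evap + W
Q_cond = 185.0 + 50.6
Q_cond = 235.6 kW

235.6


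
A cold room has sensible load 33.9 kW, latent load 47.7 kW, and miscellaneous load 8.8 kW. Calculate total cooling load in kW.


Q_total = Q_s + Q_l + Q_misc
Q_total = 33.9 + 47.7 + 8.8
Q_total = 90.4 kW

90.4


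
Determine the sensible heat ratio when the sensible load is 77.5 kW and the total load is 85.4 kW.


SHR = Q_sensible / Q_total
SHR = 77.5 / 85.4
SHR = 0.907

0.907


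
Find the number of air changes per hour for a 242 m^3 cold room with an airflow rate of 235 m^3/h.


ACH = flow / volume
ACH = 235 / 242
ACH = 0.971

0.971


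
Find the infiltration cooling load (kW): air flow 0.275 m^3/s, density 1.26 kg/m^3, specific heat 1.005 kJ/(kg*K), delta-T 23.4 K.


Q = V_dot * rho * cp * dT
Q = 0.275 * 1.26 * 1.005 * 23.4
Q = 8.149 kW

8.149


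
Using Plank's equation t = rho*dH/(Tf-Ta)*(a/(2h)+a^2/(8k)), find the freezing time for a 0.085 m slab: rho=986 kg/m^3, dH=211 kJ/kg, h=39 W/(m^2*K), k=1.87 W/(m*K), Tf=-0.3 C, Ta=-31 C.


dT = -0.3 - (-31) = 30.7 K
term1 = a/(2h) = 0.085/(2*39) = 0.00108974359
term2 = a^2/(8k) = 0.085^2/(8*1.87) = 0.0004829545455
t = rho*dH*1000/dT * (term1 + term2)
t = 986*211*1000/30.7 * (0.00108974359 + 0.0004829545455)
t = 10658 s

10658


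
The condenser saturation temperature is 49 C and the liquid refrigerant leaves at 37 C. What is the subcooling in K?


Subcooling = T_cond - T_liquid
Subcooling = 49 - 37
Subcooling = 12 K

12


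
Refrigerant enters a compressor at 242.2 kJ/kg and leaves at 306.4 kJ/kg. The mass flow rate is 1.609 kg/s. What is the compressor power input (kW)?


dh = 306.4 - 242.2 = 64.2 kJ/kg
W = m_dot * dh = 1.609 * 64.2 = 103.3 kW

103.3


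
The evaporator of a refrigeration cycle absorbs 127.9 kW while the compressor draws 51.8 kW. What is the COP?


COP = Q_evap / W
COP = 127.9 / 51.8
COP = 2.469

2.469


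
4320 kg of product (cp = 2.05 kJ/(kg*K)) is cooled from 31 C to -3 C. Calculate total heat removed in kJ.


dT = 31 - (-3) = 34 K
Q = m * cp * dT = 4320 * 2.05 * 34
Q = 301104 kJ

301104


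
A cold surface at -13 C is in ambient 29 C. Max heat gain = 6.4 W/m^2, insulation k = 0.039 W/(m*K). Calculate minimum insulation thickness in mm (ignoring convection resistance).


dT = 29 - (-13) = 42 K
thickness = k * dT / q_max * 1000
thickness = 0.039 * 42 / 6.4 * 1000
thickness = 255.9 mm

255.9


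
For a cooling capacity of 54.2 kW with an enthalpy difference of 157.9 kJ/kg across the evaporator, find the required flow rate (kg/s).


m_dot = Q / dh
m_dot = 54.2 / 157.9
m_dot = 0.3433 kg/s

0.3433


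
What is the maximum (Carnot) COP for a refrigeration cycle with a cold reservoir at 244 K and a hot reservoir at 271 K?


dT = 271 - 244 = 27 K
COP_carnot = T_cold / dT = 244 / 27
COP_carnot = 9.037

9.037


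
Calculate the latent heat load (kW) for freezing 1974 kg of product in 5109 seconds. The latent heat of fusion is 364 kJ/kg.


Q_lat = m * h_fg / t
Q_lat = 1974 * 364 / 5109
Q_lat = 140.64 kW

140.64


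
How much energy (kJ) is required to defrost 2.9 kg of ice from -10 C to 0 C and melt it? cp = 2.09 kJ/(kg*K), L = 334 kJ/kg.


Sensible heat = cp * dT = 2.09 * 10 = 20.9 kJ/kg
Total per kg = 20.9 + 334 = 354.9 kJ/kg
Q = m * total = 2.9 * 354.9
Q = 1029.2 kJ

1029.2


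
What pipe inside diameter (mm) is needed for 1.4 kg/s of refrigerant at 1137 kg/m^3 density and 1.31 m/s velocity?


A = m_dot / (rho * v) = 1.4 / (1137 * 1.31) = 0.0009399316535 m^2
d = sqrt(4*A/pi) * 1000
d = 34.6 mm

34.6


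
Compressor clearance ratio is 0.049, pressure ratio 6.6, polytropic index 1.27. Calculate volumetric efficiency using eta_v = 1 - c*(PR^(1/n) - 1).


PR^(1/n) = 6.6^(1/1.27) = 4.41885942
eta_v = 1 - 0.049 * (4.41885942 - 1)
eta_v = 0.8325

0.8325


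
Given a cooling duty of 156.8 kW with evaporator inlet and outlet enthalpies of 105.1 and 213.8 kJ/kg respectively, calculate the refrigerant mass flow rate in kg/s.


dh = 213.8 - 105.1 = 108.7 kJ/kg
m_dot = Q / dh = 156.8 / 108.7 = 1.4425 kg/s

1.4425


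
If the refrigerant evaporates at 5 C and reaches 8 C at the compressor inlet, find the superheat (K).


Superheat = T_suction - T_evap
Superheat = 8 - (5)
Superheat = 3 K

3


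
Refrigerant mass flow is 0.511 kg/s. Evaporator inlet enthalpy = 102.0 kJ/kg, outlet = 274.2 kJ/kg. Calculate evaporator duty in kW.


dh = 274.2 - 102.0 = 172.2 kJ/kg
Q_evap = m_dot * dh = 0.511 * 172.2
Q_evap = 87.99 kW

87.99


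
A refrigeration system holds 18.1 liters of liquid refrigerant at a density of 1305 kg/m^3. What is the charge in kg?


Charge = V * rho / 1000
Charge = 18.1 * 1305 / 1000
Charge = 23.62 kg

23.62


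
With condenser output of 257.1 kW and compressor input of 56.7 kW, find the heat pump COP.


COP_hp = Q_cond / W
COP_hp = 257.1 / 56.7
COP_hp = 4.534

4.534


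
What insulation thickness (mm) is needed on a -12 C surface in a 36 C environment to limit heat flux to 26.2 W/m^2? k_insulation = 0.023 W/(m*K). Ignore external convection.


dT = 36 - (-12) = 48 K
thickness = k * dT / q_max * 1000
thickness = 0.023 * 48 / 26.2 * 1000
thickness = 42.1 mm

42.1


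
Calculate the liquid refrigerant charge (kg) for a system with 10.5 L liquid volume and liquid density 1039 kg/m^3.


Charge = V * rho / 1000
Charge = 10.5 * 1039 / 1000
Charge = 10.91 kg

10.91


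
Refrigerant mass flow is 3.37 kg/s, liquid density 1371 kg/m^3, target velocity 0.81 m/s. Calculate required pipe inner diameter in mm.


A = m_dot / (rho * v) = 3.37 / (1371 * 0.81) = 0.003034641741 m^2
d = sqrt(4*A/pi) * 1000
d = 62.2 mm

62.2


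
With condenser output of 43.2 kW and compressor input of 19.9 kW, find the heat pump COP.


COP_hp = Q_cond / W
COP_hp = 43.2 / 19.9
COP_hp = 2.171

2.171


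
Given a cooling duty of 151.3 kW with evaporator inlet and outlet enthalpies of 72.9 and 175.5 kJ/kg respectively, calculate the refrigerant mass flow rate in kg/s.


dh = 175.5 - 72.9 = 102.6 kJ/kg
m_dot = Q / dh = 151.3 / 102.6 = 1.4747 kg/s

1.4747


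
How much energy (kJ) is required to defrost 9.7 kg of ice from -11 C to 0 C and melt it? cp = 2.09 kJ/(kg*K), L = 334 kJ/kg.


Sensible heat = cp * dT = 2.09 * 11 = 22.99 kJ/kg
Total per kg = 22.99 + 334 = 356.99 kJ/kg
Q = m * total = 9.7 * 356.99
Q = 3462.8 kJ

3462.8


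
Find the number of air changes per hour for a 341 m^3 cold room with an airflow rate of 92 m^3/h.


ACH = flow / volume
ACH = 92 / 341
ACH = 0.27

0.27


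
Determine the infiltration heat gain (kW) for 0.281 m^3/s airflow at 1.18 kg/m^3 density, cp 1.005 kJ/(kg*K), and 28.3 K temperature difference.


Q = V_dot * rho * cp * dT
Q = 0.281 * 1.18 * 1.005 * 28.3
Q = 9.431 kW

9.431


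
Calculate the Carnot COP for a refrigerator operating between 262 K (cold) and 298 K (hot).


dT = 298 - 262 = 36 K
COP_carnot = T_cold / dT = 262 / 36
COP_carnot = 7.278

7.278


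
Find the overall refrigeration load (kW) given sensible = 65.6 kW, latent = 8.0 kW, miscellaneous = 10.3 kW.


Q_total = Q_s + Q_l + Q_misc
Q_total = 65.6 + 8.0 + 10.3
Q_total = 83.9 kW

83.9


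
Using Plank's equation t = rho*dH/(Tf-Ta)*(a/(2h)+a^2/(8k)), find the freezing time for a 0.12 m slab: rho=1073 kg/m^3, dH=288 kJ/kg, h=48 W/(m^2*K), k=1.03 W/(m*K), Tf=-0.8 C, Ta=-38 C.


dT = -0.8 - (-38) = 37.2 K
term1 = a/(2h) = 0.12/(2*48) = 0.00125
term2 = a^2/(8k) = 0.12^2/(8*1.03) = 0.001747572816
t = rho*dH*1000/dT * (term1 + term2)
t = 1073*288*1000/37.2 * (0.00125 + 0.001747572816)
t = 24901 s

24901


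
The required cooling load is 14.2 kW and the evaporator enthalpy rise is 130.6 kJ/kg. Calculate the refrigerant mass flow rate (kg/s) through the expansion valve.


m_dot = Q / dh
m_dot = 14.2 / 130.6
m_dot = 0.1087 kg/s

0.1087


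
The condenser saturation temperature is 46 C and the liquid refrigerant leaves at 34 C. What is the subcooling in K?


Subcooling = T_cond - T_liquid
Subcooling = 46 - 34
Subcooling = 12 K

12


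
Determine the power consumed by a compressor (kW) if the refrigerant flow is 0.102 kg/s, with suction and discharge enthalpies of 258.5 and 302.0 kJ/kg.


dh = 302.0 - 258.5 = 43.5 kJ/kg
W = m_dot * dh = 0.102 * 43.5 = 4.44 kW

4.44


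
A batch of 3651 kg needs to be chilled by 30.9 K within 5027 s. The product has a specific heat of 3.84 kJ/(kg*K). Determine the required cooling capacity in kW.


Q = m * cp * dT / t
Q = 3651 * 3.84 * 30.9 / 5027
Q = 86.177 kW

86.177


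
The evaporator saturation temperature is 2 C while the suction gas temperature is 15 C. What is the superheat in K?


Superheat = T_suction - T_evap
Superheat = 15 - (2)
Superheat = 13 K

13


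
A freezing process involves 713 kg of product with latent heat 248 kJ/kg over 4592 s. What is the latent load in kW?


Q_lat = m * h_fg / t
Q_lat = 713 * 248 / 4592
Q_lat = 38.51 kW

38.51


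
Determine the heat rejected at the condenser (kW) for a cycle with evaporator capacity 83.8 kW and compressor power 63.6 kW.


Q_cond = Q_evap + W
Q_cond = 83.8 + 63.6
Q_cond = 147.4 kW

147.4


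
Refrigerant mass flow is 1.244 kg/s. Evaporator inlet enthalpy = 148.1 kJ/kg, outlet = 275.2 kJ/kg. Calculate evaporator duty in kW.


dh = 275.2 - 148.1 = 127.1 kJ/kg
Q_evap = m_dot * dh = 1.244 * 127.1
Q_evap = 158.11 kW

158.11


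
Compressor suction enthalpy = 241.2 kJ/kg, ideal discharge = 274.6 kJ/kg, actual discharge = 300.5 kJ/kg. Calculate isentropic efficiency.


dh_ideal = 274.6 - 241.2 = 33.4 kJ/kg
dh_actual = 300.5 - 241.2 = 59.3 kJ/kg
eta_s = dh_ideal / dh_actual = 33.4 / 59.3
eta_s = 0.5632

0.5632


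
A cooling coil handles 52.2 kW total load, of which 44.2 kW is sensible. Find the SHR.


SHR = Q_sensible / Q_total
SHR = 44.2 / 52.2
SHR = 0.847

0.847


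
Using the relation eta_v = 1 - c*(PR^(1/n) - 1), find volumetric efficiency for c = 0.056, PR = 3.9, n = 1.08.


PR^(1/n) = 3.9^(1/1.08) = 3.52599785
eta_v = 1 - 0.056 * (3.52599785 - 1)
eta_v = 0.8585

0.8585


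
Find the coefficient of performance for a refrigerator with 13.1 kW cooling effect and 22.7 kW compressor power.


COP = Q_evap / W
COP = 13.1 / 22.7
COP = 0.577

0.577


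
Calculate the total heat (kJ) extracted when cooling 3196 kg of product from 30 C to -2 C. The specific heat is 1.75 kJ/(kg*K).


dT = 30 - (-2) = 32 K
Q = m * cp * dT = 3196 * 1.75 * 32
Q = 178976 kJ

178976


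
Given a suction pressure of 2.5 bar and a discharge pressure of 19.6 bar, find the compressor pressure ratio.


PR = P_high / P_low
PR = 19.6 / 2.5
PR = 7.84

7.84


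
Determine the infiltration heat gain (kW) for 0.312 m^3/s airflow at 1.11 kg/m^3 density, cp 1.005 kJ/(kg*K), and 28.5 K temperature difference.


Q = V_dot * rho * cp * dT
Q = 0.312 * 1.11 * 1.005 * 28.5
Q = 9.919 kW

9.919


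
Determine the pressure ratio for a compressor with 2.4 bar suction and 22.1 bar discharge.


PR = P_high / P_low
PR = 22.1 / 2.4
PR = 9.208

9.208


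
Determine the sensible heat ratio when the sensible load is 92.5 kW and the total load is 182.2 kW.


SHR = Q_sensible / Q_total
SHR = 92.5 / 182.2
SHR = 0.508

0.508


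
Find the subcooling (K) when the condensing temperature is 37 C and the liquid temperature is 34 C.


Subcooling = T_cond - T_liquid
Subcooling = 37 - 34
Subcooling = 3 K

3


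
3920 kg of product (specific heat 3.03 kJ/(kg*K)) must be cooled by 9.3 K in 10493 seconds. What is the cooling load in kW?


Q = m * cp * dT / t
Q = 3920 * 3.03 * 9.3 / 10493
Q = 10.527 kW

10.527


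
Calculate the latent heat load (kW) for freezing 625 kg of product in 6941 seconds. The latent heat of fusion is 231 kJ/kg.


Q_lat = m * h_fg / t
Q_lat = 625 * 231 / 6941
Q_lat = 20.8 kW

20.8


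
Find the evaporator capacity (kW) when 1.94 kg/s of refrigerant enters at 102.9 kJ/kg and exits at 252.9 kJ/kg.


dh = 252.9 - 102.9 = 150.0 kJ/kg
Q_evap = m_dot * dh = 1.94 * 150.0
Q_evap = 291.0 kW

291.0


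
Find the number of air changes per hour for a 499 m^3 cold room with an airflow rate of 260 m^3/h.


ACH = flow / volume
ACH = 260 / 499
ACH = 0.521

0.521


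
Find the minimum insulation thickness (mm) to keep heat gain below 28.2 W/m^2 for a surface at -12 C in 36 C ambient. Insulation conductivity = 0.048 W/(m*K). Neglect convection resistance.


dT = 36 - (-12) = 48 K
thickness = k * dT / q_max * 1000
thickness = 0.048 * 48 / 28.2 * 1000
thickness = 81.7 mm

81.7


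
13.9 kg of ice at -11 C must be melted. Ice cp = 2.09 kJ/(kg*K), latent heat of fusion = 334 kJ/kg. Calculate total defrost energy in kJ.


Sensible heat = cp * dT = 2.09 * 11 = 22.99 kJ/kg
Total per kg = 22.99 + 334 = 356.99 kJ/kg
Q = m * total = 13.9 * 356.99
Q = 4962.2 kJ

4962.2


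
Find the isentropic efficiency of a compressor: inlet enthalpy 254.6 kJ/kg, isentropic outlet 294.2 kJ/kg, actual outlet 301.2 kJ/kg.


dh_ideal = 294.2 - 254.6 = 39.6 kJ/kg
dh_actual = 301.2 - 254.6 = 46.6 kJ/kg
eta_s = dh_ideal / dh_actual = 39.6 / 46.6
eta_s = 0.8498

0.8498


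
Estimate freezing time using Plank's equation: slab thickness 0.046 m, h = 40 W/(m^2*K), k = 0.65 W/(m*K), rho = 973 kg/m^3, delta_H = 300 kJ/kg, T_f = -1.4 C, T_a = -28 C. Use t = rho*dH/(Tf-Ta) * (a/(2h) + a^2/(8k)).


dT = -1.4 - (-28) = 26.6 K
term1 = a/(2h) = 0.046/(2*40) = 0.000575
term2 = a^2/(8k) = 0.046^2/(8*0.65) = 0.0004069230769
t = rho*dH*1000/dT * (term1 + term2)
t = 973*300*1000/26.6 * (0.000575 + 0.0004069230769)
t = 10775 s

10775


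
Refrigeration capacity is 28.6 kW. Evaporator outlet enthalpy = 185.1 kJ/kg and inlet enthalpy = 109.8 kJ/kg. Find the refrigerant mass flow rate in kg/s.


dh = 185.1 - 109.8 = 75.3 kJ/kg
m_dot = Q / dh = 28.6 / 75.3 = 0.3798 kg/s

0.3798


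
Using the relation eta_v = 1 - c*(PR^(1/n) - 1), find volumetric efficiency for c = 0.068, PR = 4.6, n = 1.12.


PR^(1/n) = 4.6^(1/1.12) = 3.90614233
eta_v = 1 - 0.068 * (3.90614233 - 1)
eta_v = 0.8024

0.8024


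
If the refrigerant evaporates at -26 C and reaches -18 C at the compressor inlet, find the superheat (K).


Superheat = T_suction - T_evap
Superheat = -18 - (-26)
Superheat = 8 K

8


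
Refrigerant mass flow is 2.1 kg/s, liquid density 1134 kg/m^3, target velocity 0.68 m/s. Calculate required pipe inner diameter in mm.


A = m_dot / (rho * v) = 2.1 / (1134 * 0.68) = 0.002723311547 m^2
d = sqrt(4*A/pi) * 1000
d = 58.9 mm

58.9


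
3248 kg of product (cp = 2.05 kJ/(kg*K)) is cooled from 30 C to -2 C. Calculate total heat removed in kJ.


dT = 30 - (-2) = 32 K
Q = m * cp * dT = 3248 * 2.05 * 32
Q = 213069 kJ

213069


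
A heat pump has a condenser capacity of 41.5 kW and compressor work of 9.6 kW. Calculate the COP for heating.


COP_hp = Q_cond / W
COP_hp = 41.5 / 9.6
COP_hp = 4.323

4.323


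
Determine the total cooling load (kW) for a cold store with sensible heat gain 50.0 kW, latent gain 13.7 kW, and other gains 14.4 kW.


Q_total = Q_s + Q_l + Q_misc
Q_total = 50.0 + 13.7 + 14.4
Q_total = 78.1 kW

78.1


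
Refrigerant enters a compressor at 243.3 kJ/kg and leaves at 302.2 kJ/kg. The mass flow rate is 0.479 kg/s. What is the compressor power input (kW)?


dh = 302.2 - 243.3 = 58.9 kJ/kg
W = m_dot * dh = 0.479 * 58.9 = 28.21 kW

28.21


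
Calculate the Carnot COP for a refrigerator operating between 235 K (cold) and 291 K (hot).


dT = 291 - 235 = 56 K
COP_carnot = T_cold / dT = 235 / 56
COP_carnot = 4.196

4.196


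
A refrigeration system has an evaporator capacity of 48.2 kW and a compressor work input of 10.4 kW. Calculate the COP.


COP = Q_evap / W
COP = 48.2 / 10.4
COP = 4.635

4.635


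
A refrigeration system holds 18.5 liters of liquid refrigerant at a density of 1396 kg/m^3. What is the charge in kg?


Charge = V * rho / 1000
Charge = 18.5 * 1396 / 1000
Charge = 25.83 kg

25.83


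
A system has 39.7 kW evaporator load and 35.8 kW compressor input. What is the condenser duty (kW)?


Q_cond = Q_evap + W
Q_cond = 39.7 + 35.8
Q_cond = 75.5 kW

75.5


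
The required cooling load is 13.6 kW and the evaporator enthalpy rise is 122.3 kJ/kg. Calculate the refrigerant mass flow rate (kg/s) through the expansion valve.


m_dot = Q / dh
m_dot = 13.6 / 122.3
m_dot = 0.1112 kg/s

0.1112


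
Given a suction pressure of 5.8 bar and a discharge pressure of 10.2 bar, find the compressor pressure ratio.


PR = P_high / P_low
PR = 10.2 / 5.8
PR = 1.759

1.759


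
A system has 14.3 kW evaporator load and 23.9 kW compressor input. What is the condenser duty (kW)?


Q_cond = Q_evap + W
Q_cond = 14.3 + 23.9
Q_cond = 38.2 kW

38.2


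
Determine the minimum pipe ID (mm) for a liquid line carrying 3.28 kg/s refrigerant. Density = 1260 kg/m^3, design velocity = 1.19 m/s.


A = m_dot / (rho * v) = 3.28 / (1260 * 1.19) = 0.002187541683 m^2
d = sqrt(4*A/pi) * 1000
d = 52.8 mm

52.8


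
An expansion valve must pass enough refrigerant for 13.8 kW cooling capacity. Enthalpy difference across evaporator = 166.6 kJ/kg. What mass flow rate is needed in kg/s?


m_dot = Q / dh
m_dot = 13.8 / 166.6
m_dot = 0.0828 kg/s

0.0828


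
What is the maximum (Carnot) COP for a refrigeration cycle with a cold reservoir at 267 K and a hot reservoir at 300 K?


dT = 300 - 267 = 33 K
COP_carnot = T_cold / dT = 267 / 33
COP_carnot = 8.091

8.091


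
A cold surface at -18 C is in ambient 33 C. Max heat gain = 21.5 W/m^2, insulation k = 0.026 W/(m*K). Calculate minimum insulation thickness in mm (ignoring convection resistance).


dT = 33 - (-18) = 51 K
thickness = k * dT / q_max * 1000
thickness = 0.026 * 51 / 21.5 * 1000
thickness = 61.7 mm

61.7


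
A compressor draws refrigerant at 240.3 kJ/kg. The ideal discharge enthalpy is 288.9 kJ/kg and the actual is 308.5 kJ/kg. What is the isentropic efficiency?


dh_ideal = 288.9 - 240.3 = 48.6 kJ/kg
dh_actual = 308.5 - 240.3 = 68.2 kJ/kg
eta_s = dh_ideal / dh_actual = 48.6 / 68.2
eta_s = 0.7126

0.7126


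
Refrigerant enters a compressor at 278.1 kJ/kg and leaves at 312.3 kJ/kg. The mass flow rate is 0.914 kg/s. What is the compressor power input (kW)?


dh = 312.3 - 278.1 = 34.2 kJ/kg
W = m_dot * dh = 0.914 * 34.2 = 31.26 kW

31.26


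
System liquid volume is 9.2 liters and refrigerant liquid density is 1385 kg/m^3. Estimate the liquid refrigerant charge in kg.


Charge = V * rho / 1000
Charge = 9.2 * 1385 / 1000
Charge = 12.74 kg

12.74


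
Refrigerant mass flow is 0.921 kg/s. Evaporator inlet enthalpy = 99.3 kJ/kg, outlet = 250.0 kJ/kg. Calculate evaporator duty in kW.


dh = 250.0 - 99.3 = 150.7 kJ/kg
Q_evap = m_dot * dh = 0.921 * 150.7
Q_evap = 138.79 kW

138.79


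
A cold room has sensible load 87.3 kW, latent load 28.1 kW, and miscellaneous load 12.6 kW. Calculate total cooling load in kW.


Q_total = Q_s + Q_l + Q_misc
Q_total = 87.3 + 28.1 + 12.6
Q_total = 128.0 kW

128.0


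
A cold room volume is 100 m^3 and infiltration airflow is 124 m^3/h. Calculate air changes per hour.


ACH = flow / volume
ACH = 124 / 100
ACH = 1.24

1.24


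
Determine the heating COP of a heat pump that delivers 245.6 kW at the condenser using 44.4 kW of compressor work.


COP_hp = Q_cond / W
COP_hp = 245.6 / 44.4
COP_hp = 5.532

5.532


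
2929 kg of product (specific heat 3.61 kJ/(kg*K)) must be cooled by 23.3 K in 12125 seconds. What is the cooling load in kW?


Q = m * cp * dT / t
Q = 2929 * 3.61 * 23.3 / 12125
Q = 20.319 kW

20.319


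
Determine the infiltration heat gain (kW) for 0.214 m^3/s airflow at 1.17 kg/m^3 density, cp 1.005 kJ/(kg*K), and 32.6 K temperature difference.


Q = V_dot * rho * cp * dT
Q = 0.214 * 1.17 * 1.005 * 32.6
Q = 8.203 kW

8.203


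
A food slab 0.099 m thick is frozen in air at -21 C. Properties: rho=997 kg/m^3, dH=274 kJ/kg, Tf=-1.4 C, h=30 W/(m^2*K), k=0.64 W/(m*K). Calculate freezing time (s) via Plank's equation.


dT = -1.4 - (-21) = 19.6 K
term1 = a/(2h) = 0.099/(2*30) = 0.00165
term2 = a^2/(8k) = 0.099^2/(8*0.64) = 0.001914257813
t = rho*dH*1000/dT * (term1 + term2)
t = 997*274*1000/19.6 * (0.00165 + 0.001914257813)
t = 49677 s

49677


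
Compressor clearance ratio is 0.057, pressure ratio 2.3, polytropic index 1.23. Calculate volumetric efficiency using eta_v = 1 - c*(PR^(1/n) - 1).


PR^(1/n) = 2.3^(1/1.23) = 1.96828359
eta_v = 1 - 0.057 * (1.96828359 - 1)
eta_v = 0.9448

0.9448


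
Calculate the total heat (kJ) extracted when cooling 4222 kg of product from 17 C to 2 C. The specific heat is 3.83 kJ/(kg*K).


dT = 17 - (2) = 15 K
Q = m * cp * dT = 4222 * 3.83 * 15
Q = 242554 kJ

242554


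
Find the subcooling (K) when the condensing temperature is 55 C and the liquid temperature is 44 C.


Subcooling = T_cond - T_liquid
Subcooling = 55 - 44
Subcooling = 11 K

11


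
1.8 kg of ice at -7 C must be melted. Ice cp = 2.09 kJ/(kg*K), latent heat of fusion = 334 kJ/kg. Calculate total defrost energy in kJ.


Sensible heat = cp * dT = 2.09 * 7 = 14.63 kJ/kg
Total per kg = 14.63 + 334 = 348.63 kJ/kg
Q = m * total = 1.8 * 348.63
Q = 627.5 kJ

627.5


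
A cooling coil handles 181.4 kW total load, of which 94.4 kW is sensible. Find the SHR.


SHR = Q_sensible / Q_total
SHR = 94.4 / 181.4
SHR = 0.52

0.52


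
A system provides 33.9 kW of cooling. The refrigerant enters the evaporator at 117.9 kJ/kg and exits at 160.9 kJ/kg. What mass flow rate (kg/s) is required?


dh = 160.9 - 117.9 = 43.0 kJ/kg
m_dot = Q / dh = 33.9 / 43.0 = 0.7884 kg/s

0.7884


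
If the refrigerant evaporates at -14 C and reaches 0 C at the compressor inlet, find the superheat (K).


Superheat = T_suction - T_evap
Superheat = 0 - (-14)
Superheat = 14 K

14


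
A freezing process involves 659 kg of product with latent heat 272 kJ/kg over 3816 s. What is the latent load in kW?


Q_lat = m * h_fg / t
Q_lat = 659 * 272 / 3816
Q_lat = 46.97 kW

46.97


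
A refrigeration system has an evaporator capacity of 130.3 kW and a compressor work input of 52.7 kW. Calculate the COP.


COP = Q_evap / W
COP = 130.3 / 52.7
COP = 2.472

2.472


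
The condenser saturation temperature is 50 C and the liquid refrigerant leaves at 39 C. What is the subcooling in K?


Subcooling = T_cond - T_liquid
Subcooling = 50 - 39
Subcooling = 11 K

11


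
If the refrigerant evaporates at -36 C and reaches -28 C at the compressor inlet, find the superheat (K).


Superheat = T_suction - T_evap
Superheat = -28 - (-36)
Superheat = 8 K

8


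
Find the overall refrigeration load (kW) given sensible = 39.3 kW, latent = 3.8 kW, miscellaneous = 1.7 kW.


Q_total = Q_s + Q_l + Q_misc
Q_total = 39.3 + 3.8 + 1.7
Q_total = 44.8 kW

44.8


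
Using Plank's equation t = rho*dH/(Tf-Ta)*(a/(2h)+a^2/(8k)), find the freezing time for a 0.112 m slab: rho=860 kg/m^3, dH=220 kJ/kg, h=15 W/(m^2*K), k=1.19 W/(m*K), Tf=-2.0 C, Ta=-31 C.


dT = -2.0 - (-31) = 29.0 K
term1 = a/(2h) = 0.112/(2*15) = 0.003733333333
term2 = a^2/(8k) = 0.112^2/(8*1.19) = 0.001317647059
t = rho*dH*1000/dT * (term1 + term2)
t = 860*220*1000/29.0 * (0.003733333333 + 0.001317647059)
t = 32953 s

32953


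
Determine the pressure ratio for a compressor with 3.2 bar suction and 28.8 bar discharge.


PR = P_high / P_low
PR = 28.8 / 3.2
PR = 9.0

9.0


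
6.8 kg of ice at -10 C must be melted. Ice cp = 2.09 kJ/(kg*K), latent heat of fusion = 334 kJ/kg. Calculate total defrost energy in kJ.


Sensible heat = cp * dT = 2.09 * 10 = 20.9 kJ/kg
Total per kg = 20.9 + 334 = 354.9 kJ/kg
Q = m * total = 6.8 * 354.9
Q = 2413.3 kJ

2413.3


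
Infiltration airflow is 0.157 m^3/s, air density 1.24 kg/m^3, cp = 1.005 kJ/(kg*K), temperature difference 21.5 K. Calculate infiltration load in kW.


Q = V_dot * rho * cp * dT
Q = 0.157 * 1.24 * 1.005 * 21.5
Q = 4.207 kW

4.207
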